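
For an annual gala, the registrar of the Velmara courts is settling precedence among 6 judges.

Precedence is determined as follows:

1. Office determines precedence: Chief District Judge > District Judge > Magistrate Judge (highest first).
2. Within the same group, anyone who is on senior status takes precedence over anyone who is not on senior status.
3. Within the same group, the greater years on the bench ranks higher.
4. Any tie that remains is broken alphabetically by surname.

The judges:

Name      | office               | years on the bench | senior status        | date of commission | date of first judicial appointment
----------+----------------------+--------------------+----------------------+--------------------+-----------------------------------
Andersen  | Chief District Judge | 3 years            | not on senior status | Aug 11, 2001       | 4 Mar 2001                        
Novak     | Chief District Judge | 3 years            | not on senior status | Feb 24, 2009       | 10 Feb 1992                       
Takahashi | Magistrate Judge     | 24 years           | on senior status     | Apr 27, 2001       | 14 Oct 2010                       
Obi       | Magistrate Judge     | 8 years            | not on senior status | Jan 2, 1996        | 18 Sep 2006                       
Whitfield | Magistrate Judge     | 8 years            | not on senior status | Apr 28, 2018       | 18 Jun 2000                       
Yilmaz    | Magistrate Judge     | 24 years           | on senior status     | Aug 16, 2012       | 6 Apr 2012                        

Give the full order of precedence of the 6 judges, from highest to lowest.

By office: Andersen and Novak (Chief District Judge); then Takahashi, Yilmaz, Obi and Whitfield (Magistrate Judge).
Andersen and Novak are each not on senior status, so the next rule applies.
Andersen and Novak both have years on the bench 3 years, so the next rule applies.
Among Andersen and Novak, alphabetically by surname: Andersen before Novak.
Among Takahashi, Yilmaz, Obi and Whitfield, on senior status before not on senior status: Takahashi and Yilmaz (on senior status) before Obi and Whitfield (not on senior status).
Takahashi and Yilmaz both have years on the bench 24 years, so the next rule applies.
Among Takahashi and Yilmaz, alphabetically by surname: Takahashi before Yilmaz.
Obi and Whitfield both have years on the bench 8 years, so the next rule applies.
Among Obi and Whitfield, alphabetically by surname: Obi before Whitfield.
Full order: Andersen, Novak, Takahashi, Yilmaz, Obi, Whitfield.

Andersen, Novak, Takahashi, Yilmaz, Obi, Whitfield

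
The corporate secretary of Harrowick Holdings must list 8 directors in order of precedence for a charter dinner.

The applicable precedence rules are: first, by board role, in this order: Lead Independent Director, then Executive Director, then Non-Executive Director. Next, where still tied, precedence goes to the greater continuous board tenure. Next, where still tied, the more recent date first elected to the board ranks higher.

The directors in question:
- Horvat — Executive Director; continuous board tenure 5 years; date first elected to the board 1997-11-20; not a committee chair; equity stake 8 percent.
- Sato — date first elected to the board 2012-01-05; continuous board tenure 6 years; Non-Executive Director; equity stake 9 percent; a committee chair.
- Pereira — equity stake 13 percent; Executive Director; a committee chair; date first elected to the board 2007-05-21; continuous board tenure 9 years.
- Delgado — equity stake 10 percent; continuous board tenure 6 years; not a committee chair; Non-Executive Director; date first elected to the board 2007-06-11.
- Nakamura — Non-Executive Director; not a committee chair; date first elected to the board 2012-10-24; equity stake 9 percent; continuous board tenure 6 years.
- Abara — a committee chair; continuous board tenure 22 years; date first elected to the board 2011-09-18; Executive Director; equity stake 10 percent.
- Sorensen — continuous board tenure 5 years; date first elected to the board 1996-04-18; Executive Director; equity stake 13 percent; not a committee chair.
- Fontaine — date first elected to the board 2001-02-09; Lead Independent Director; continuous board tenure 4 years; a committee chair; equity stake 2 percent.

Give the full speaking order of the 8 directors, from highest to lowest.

By board role: Fontaine (Lead Independent Director); then Abara, Pereira, Horvat and Sorensen (Executive Director); then Nakamura, Sato and Delgado (Non-Executive Director).
Among Abara, Pereira, Horvat and Sorensen, by continuous board tenure (higher first): Abara (22 years) before Pereira (9 years) before Horvat and Sorensen (5 years).
Among Horvat and Sorensen, by date first elected to the board (later first): Horvat (1997-11-20) before Sorensen (1996-04-18).
Nakamura, Sato and Delgado all have continuous board tenure 6 years, so the next rule applies.
Among Nakamura, Sato and Delgado, by date first elected to the board (later first): Nakamura (2012-10-24) before Sato (2012-01-05) before Delgado (2007-06-11).
Full order: Fontaine, Abara, Pereira, Horvat, Sorensen, Nakamura, Sato, Delgado.

Fontaine, Abara, Pereira, Horvat, Sorensen, Nakamura, Sato, Delgado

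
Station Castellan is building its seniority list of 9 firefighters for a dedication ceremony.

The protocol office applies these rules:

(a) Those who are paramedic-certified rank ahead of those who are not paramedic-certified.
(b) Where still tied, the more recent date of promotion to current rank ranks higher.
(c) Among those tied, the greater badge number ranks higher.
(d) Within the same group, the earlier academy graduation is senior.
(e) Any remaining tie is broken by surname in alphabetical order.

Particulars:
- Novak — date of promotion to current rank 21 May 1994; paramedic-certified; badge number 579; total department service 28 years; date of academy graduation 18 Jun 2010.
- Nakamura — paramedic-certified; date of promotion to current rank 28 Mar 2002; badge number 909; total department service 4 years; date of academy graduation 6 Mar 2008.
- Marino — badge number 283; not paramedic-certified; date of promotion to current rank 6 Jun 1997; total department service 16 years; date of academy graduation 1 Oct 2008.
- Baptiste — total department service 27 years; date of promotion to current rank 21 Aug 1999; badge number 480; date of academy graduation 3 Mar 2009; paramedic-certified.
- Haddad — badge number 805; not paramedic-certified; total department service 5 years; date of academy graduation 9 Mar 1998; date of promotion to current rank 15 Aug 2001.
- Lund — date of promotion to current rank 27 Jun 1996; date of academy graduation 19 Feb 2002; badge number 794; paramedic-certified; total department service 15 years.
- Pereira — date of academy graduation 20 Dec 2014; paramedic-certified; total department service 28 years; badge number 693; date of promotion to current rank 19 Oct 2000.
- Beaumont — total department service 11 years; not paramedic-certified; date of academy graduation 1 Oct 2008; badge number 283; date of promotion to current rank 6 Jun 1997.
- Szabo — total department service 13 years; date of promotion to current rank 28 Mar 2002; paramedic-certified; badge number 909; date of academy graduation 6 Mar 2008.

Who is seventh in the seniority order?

By the first rule: Nakamura, Szabo, Pereira, Baptiste, Lund and Novak (each paramedic-certified); then Haddad, Beaumont and Marino (each not paramedic-certified).
Among Nakamura, Szabo, Pereira, Baptiste, Lund and Novak, by date of promotion to current rank (later first): Nakamura and Szabo (28 Mar 2002) before Pereira (19 Oct 2000) before Baptiste (21 Aug 1999) before Lund (27 Jun 1996) before Novak (21 May 1994).
Nakamura and Szabo both have badge number 909, so the next rule applies.
Nakamura and Szabo both have date of academy graduation 6 Mar 2008, so the next rule applies.
Among Nakamura and Szabo, alphabetically by surname: Nakamura before Szabo.
Among Haddad, Beaumont and Marino, by date of promotion to current rank (later first): Haddad (15 Aug 2001) before Beaumont and Marino (6 Jun 1997).
Beaumont and Marino both have badge number 283, so the next rule applies.
Beaumont and Marino both have date of academy graduation 1 Oct 2008, so the next rule applies.
Among Beaumont and Marino, alphabetically by surname: Beaumont before Marino.
Order: Nakamura, Szabo, Pereira, Baptiste, Lund, Novak, Haddad, Beaumont, Marino.

Haddad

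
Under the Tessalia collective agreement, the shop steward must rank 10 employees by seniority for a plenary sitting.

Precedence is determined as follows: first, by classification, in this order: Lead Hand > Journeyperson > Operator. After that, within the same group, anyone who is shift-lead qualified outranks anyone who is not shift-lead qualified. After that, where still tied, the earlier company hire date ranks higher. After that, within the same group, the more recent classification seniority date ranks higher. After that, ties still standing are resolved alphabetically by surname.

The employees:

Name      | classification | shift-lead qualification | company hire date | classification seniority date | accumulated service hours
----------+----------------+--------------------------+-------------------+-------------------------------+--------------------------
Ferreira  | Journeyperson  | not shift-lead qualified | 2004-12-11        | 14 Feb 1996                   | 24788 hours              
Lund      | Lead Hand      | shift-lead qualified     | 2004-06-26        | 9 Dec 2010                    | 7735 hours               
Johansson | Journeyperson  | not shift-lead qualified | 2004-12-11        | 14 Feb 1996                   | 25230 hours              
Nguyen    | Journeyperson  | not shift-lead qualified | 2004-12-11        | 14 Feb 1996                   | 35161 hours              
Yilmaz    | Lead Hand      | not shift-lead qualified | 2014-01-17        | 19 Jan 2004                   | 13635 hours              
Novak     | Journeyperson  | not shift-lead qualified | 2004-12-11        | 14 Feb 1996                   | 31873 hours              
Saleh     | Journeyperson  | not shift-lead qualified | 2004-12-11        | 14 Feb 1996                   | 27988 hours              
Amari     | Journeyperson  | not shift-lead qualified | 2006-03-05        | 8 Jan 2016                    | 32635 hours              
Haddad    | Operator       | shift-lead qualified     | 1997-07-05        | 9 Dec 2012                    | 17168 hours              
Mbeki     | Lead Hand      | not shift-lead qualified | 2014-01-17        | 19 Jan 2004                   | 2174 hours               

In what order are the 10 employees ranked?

By classification: Lund, Mbeki and Yilmaz (Lead Hand); then Ferreira, Johansson, Nguyen, Novak, Saleh and Amari (Journeyperson); then Haddad (Operator).
Among Lund, Mbeki and Yilmaz, shift-lead qualified before not shift-lead qualified: Lund (shift-lead qualified) before Mbeki and Yilmaz (not shift-lead qualified).
Mbeki and Yilmaz both have company hire date 2014-01-17, so the next rule applies.
Mbeki and Yilmaz both have classification seniority date 19 Jan 2004, so the next rule applies.
Among Mbeki and Yilmaz, alphabetically by surname: Mbeki before Yilmaz.
Ferreira, Johansson, Nguyen, Novak, Saleh and Amari are each not shift-lead qualified, so the next rule applies.
Among Ferreira, Johansson, Nguyen, Novak, Saleh and Amari, by company hire date (earlier first): Ferreira, Johansson, Nguyen, Novak and Saleh (2004-12-11) before Amari (2006-03-05).
Ferreira, Johansson, Nguyen, Novak and Saleh all have classification seniority date 14 Feb 1996, so the next rule applies.
Among Ferreira, Johansson, Nguyen, Novak and Saleh, alphabetically by surname: Ferreira before Johansson before Nguyen before Novak before Saleh.
Full order: Lund, Mbeki, Yilmaz, Ferreira, Johansson, Nguyen, Novak, Saleh, Amari, Haddad.

Lund, Mbeki, Yilmaz, Ferreira, Johansson, Nguyen, Novak, Saleh, Amari, Haddad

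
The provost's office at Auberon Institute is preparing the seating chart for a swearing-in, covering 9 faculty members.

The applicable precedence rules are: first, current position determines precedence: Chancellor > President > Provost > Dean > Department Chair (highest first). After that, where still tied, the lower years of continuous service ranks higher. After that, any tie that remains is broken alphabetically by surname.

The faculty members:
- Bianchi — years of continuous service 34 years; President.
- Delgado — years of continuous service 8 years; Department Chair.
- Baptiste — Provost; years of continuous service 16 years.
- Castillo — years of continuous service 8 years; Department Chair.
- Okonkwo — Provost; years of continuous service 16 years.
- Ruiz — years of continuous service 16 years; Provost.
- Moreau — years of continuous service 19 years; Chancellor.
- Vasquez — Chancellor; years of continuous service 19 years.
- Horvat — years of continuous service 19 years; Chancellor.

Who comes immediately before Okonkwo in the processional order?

By current position: Horvat, Moreau and Vasquez (Chancellor); then Bianchi (President); then Baptiste, Okonkwo and Ruiz (Provost); then Castillo and Delgado (Department Chair).
Horvat, Moreau and Vasquez all have years of continuous service 19 years, so the next rule applies.
Among Horvat, Moreau and Vasquez, alphabetically by surname: Horvat before Moreau before Vasquez.
Baptiste, Okonkwo and Ruiz all have years of continuous service 16 years, so the next rule applies.
Among Baptiste, Okonkwo and Ruiz, alphabetically by surname: Baptiste before Okonkwo before Ruiz.
Castillo and Delgado both have years of continuous service 8 years, so the next rule applies.
Among Castillo and Delgado, alphabetically by surname: Castillo before Delgado.
Order: Horvat, Moreau, Vasquez, Bianchi, Baptiste, Okonkwo, Ruiz, Castillo, Delgado.

Baptiste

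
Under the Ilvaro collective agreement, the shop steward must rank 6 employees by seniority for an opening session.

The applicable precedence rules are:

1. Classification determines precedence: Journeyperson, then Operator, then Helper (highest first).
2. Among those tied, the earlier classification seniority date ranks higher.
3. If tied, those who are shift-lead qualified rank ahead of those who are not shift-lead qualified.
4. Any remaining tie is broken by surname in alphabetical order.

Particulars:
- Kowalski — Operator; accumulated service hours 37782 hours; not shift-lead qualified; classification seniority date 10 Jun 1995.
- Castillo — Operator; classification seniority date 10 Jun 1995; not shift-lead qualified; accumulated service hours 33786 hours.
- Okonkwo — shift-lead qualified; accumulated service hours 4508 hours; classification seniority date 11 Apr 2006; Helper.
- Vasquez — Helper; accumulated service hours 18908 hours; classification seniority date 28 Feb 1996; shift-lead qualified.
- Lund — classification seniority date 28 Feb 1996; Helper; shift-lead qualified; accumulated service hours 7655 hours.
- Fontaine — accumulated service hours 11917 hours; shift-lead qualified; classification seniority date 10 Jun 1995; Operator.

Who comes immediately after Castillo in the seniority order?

By classification: Fontaine, Castillo and Kowalski (Operator); then Lund, Vasquez and Okonkwo (Helper).
Fontaine, Castillo and Kowalski all have classification seniority date 10 Jun 1995, so the next rule applies.
Among Fontaine, Castillo and Kowalski, shift-lead qualified before not shift-lead qualified: Fontaine (shift-lead qualified) before Castillo and Kowalski (not shift-lead qualified).
Among Castillo and Kowalski, alphabetically by surname: Castillo before Kowalski.
Among Lund, Vasquez and Okonkwo, by classification seniority date (earlier first): Lund and Vasquez (28 Feb 1996) before Okonkwo (11 Apr 2006).
Lund and Vasquez are each shift-lead qualified, so the next rule applies.
Among Lund and Vasquez, alphabetically by surname: Lund before Vasquez.
Order: Fontaine, Castillo, Kowalski, Lund, Vasquez, Okonkwo.

Kowalski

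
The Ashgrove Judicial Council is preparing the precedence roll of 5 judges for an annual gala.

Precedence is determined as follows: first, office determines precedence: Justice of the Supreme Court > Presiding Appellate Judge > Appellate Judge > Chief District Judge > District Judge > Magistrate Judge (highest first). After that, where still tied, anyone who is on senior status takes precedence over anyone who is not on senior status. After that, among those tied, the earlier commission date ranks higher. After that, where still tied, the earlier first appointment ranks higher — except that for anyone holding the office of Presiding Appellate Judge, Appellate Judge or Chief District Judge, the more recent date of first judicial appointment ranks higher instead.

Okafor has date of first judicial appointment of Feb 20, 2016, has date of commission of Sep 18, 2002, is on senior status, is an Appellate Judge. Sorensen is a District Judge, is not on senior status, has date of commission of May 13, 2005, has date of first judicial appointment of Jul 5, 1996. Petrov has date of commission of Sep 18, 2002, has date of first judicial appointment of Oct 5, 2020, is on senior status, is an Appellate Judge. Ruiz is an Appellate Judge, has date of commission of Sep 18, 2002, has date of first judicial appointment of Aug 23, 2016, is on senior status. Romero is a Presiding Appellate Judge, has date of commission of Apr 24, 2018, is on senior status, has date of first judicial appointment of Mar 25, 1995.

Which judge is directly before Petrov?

Romero

By office: Romero (Presiding Appellate Judge); then Petrov, Ruiz and Okafor (Appellate Judge); then Sorensen (District Judge).
Petrov, Ruiz and Okafor are each on senior status, so the next rule applies.
Petrov, Ruiz and Okafor all have date of commission Sep 18, 2002, so the next rule applies.
Among Petrov, Ruiz and Okafor, by date of first judicial appointment (later first) (reversed rule for this group): Petrov (Oct 5, 2020) before Ruiz (Aug 23, 2016) before Okafor (Feb 20, 2016).
Order: Romero, Petrov, Ruiz, Okafor, Sorensen.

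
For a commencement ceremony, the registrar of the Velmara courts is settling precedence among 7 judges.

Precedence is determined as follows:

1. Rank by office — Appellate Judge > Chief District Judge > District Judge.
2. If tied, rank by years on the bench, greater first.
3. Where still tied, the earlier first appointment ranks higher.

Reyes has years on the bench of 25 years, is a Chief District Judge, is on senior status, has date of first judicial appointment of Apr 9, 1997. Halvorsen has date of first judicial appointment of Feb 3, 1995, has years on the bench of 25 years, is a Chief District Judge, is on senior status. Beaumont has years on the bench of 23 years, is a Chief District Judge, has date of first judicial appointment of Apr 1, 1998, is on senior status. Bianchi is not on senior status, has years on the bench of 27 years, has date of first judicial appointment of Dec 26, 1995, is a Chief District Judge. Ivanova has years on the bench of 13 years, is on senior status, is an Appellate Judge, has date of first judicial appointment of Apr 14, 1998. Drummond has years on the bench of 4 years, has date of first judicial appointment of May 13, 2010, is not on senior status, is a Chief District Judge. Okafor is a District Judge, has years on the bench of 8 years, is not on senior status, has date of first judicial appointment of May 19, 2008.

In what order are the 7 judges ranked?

By office: Ivanova (Appellate Judge); then Bianchi, Halvorsen, Reyes, Beaumont and Drummond (Chief District Judge); then Okafor (District Judge).
Among Bianchi, Halvorsen, Reyes, Beaumont and Drummond, by years on the bench (higher first): Bianchi (27 years) before Halvorsen and Reyes (25 years) before Beaumont (23 years) before Drummond (4 years).
Among Halvorsen and Reyes, by date of first judicial appointment (earlier first): Halvorsen (Feb 3, 1995) before Reyes (Apr 9, 1997).
Full order: Ivanova, Bianchi, Halvorsen, Reyes, Beaumont, Drummond, Okafor.

Ivanova, Bianchi, Halvorsen, Reyes, Beaumont, Drummond, Okafor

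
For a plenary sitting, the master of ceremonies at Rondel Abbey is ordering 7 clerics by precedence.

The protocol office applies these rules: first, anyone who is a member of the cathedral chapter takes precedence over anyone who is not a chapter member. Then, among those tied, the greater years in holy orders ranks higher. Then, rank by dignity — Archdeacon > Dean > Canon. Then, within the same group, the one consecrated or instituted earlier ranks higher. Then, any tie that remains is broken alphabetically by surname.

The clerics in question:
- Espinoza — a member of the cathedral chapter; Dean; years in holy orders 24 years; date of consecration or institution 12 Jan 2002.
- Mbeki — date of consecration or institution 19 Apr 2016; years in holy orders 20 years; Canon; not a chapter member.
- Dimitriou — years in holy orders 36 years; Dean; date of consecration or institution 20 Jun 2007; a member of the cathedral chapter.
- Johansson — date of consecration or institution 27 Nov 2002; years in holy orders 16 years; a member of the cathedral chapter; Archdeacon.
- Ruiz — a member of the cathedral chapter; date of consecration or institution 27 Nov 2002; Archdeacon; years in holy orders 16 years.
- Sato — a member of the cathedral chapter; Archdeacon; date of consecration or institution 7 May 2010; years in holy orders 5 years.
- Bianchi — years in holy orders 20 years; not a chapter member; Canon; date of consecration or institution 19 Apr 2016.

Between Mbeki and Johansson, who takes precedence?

Johansson

By the first rule: Dimitriou, Espinoza, Johansson, Ruiz and Sato (each a member of the cathedral chapter); then Bianchi and Mbeki (both not a chapter member).
Among Dimitriou, Espinoza, Johansson, Ruiz and Sato, by years in holy orders (higher first): Dimitriou (36 years) before Espinoza (24 years) before Johansson and Ruiz (16 years) before Sato (5 years).
Johansson and Ruiz are each Archdeacon, so the next rule applies.
Johansson and Ruiz both have date of consecration or institution 27 Nov 2002, so the next rule applies.
Among Johansson and Ruiz, alphabetically by surname: Johansson before Ruiz.
Bianchi and Mbeki both have years in holy orders 20 years, so the next rule applies.
Bianchi and Mbeki are each Canon, so the next rule applies.
Bianchi and Mbeki both have date of consecration or institution 19 Apr 2016, so the next rule applies.
Among Bianchi and Mbeki, alphabetically by surname: Bianchi before Mbeki.
So Johansson takes precedence.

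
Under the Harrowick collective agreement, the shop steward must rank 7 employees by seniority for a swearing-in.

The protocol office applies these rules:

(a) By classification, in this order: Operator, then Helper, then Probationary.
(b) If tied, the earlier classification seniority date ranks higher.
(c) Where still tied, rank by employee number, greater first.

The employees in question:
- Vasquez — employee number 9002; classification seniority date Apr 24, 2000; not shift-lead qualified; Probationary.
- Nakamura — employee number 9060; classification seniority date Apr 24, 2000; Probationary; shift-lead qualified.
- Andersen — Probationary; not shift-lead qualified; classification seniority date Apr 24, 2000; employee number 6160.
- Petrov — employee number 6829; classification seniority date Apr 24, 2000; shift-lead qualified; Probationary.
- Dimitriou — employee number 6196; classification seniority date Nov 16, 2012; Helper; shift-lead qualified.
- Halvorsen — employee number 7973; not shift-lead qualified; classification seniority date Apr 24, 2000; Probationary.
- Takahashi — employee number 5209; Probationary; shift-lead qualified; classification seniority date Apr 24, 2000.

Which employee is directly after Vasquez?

Halvorsen

By classification: Dimitriou (Helper); then Nakamura, Vasquez, Halvorsen, Petrov, Andersen and Takahashi (Probationary).
Nakamura, Vasquez, Halvorsen, Petrov, Andersen and Takahashi all have classification seniority date Apr 24, 2000, so the next rule applies.
Among Nakamura, Vasquez, Halvorsen, Petrov, Andersen and Takahashi, by employee number (higher first): Nakamura (9060) before Vasquez (9002) before Halvorsen (7973) before Petrov (6829) before Andersen (6160) before Takahashi (5209).
Order: Dimitriou, Nakamura, Vasquez, Halvorsen, Petrov, Andersen, Takahashi.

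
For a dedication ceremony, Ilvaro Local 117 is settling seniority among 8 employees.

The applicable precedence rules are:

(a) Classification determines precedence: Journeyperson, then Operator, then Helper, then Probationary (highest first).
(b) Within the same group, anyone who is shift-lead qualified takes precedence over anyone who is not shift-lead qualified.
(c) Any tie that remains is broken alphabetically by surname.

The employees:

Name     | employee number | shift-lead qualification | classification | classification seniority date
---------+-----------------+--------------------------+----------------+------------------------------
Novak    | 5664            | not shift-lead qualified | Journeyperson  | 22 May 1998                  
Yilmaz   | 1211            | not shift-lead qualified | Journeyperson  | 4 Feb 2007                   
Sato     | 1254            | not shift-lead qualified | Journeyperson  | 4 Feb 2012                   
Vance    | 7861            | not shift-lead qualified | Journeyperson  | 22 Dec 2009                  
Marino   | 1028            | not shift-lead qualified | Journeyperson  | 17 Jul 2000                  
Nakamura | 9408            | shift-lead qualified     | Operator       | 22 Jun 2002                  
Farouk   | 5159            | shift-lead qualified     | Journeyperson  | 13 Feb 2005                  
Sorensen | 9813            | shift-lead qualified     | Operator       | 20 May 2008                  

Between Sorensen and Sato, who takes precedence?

By classification: Farouk, Marino, Novak, Sato, Vance and Yilmaz (Journeyperson); then Nakamura and Sorensen (Operator).
Among Farouk, Marino, Novak, Sato, Vance and Yilmaz, shift-lead qualified before not shift-lead qualified: Farouk (shift-lead qualified) before Marino, Novak, Sato, Vance and Yilmaz (not shift-lead qualified).
Among Marino, Novak, Sato, Vance and Yilmaz, alphabetically by surname: Marino before Novak before Sato before Vance before Yilmaz.
Nakamura and Sorensen are each shift-lead qualified, so the next rule applies.
Among Nakamura and Sorensen, alphabetically by surname: Nakamura before Sorensen.
So Sato takes precedence.

Sato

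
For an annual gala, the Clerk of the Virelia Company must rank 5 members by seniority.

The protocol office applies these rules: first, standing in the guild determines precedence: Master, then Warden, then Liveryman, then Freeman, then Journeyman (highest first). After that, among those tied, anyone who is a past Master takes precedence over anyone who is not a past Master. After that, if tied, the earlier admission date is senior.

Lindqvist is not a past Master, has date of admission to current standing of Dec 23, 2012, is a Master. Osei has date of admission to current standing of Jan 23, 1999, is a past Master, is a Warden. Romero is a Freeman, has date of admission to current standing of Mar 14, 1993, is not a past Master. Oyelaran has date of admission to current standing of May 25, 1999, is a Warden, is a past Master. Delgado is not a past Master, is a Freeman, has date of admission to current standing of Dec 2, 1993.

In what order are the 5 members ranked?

Lindqvist, Osei, Oyelaran, Romero, Delgado

By standing in the guild: Lindqvist (Master); then Osei and Oyelaran (Warden); then Romero and Delgado (Freeman).
Osei and Oyelaran are each a past Master, so the next rule applies.
Among Osei and Oyelaran, by date of admission to current standing (earlier first): Osei (Jan 23, 1999) before Oyelaran (May 25, 1999).
Romero and Delgado are each not a past Master, so the next rule applies.
Among Romero and Delgado, by date of admission to current standing (earlier first): Romero (Mar 14, 1993) before Delgado (Dec 2, 1993).
Full order: Lindqvist, Osei, Oyelaran, Romero, Delgado.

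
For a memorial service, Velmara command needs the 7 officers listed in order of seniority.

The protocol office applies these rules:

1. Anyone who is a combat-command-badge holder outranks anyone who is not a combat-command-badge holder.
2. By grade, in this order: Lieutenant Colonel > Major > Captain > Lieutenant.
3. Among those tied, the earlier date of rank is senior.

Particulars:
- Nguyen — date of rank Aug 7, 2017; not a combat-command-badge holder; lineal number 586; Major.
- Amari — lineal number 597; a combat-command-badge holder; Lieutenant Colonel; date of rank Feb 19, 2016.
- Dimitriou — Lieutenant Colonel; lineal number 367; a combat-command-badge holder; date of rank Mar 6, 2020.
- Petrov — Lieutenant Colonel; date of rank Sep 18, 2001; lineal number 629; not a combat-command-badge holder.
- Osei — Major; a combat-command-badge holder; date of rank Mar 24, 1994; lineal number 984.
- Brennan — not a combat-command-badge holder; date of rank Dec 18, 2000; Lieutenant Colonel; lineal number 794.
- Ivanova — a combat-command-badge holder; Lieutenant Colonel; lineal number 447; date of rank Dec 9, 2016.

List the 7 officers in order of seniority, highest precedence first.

Amari, Ivanova, Dimitriou, Osei, Brennan, Petrov, Nguyen

By the first rule: Amari, Ivanova, Dimitriou and Osei (each a combat-command-badge holder); then Brennan, Petrov and Nguyen (each not a combat-command-badge holder).
Among Amari, Ivanova, Dimitriou and Osei, by grade: Amari, Ivanova and Dimitriou (Lieutenant Colonel) before Osei (Major).
Among Amari, Ivanova and Dimitriou, by date of rank (earlier first): Amari (Feb 19, 2016) before Ivanova (Dec 9, 2016) before Dimitriou (Mar 6, 2020).
Among Brennan, Petrov and Nguyen, by grade: Brennan and Petrov (Lieutenant Colonel) before Nguyen (Major).
Among Brennan and Petrov, by date of rank (earlier first): Brennan (Dec 18, 2000) before Petrov (Sep 18, 2001).
Full order: Amari, Ivanova, Dimitriou, Osei, Brennan, Petrov, Nguyen.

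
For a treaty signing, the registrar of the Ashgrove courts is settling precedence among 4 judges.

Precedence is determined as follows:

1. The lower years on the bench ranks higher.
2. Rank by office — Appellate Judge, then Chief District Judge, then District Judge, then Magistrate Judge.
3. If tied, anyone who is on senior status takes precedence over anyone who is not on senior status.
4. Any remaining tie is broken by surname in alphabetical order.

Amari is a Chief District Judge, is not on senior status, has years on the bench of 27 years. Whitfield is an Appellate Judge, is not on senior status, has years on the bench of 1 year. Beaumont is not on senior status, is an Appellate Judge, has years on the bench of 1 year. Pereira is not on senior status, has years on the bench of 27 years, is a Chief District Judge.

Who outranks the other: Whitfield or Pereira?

Whitfield

By years on the bench (lower first): Beaumont and Whitfield (both 1 year); then Amari and Pereira (both 27 years).
Beaumont and Whitfield are each Appellate Judge, so the next rule applies.
Beaumont and Whitfield are each not on senior status, so the next rule applies.
Among Beaumont and Whitfield, alphabetically by surname: Beaumont before Whitfield.
Amari and Pereira are each Chief District Judge, so the next rule applies.
Amari and Pereira are each not on senior status, so the next rule applies.
Among Amari and Pereira, alphabetically by surname: Amari before Pereira.
So Whitfield takes precedence.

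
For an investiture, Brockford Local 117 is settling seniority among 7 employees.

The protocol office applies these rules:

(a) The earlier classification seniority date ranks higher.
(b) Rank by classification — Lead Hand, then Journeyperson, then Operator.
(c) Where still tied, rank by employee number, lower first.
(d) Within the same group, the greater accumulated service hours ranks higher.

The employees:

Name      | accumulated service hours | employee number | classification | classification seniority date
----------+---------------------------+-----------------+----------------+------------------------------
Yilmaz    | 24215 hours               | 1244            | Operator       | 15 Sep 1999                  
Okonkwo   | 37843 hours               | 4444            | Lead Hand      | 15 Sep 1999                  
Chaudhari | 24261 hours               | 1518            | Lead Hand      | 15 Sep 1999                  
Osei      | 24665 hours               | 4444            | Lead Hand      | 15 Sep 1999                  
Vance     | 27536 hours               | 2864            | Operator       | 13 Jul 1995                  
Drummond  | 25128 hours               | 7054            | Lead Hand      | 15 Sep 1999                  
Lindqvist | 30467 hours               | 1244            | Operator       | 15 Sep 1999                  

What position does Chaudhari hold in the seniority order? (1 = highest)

By classification seniority date (earlier first): Vance (13 Jul 1995); then Chaudhari, Okonkwo, Osei, Drummond, Lindqvist and Yilmaz (each 15 Sep 1999).
Among Chaudhari, Okonkwo, Osei, Drummond, Lindqvist and Yilmaz, by classification: Chaudhari, Okonkwo, Osei and Drummond (Lead Hand) before Lindqvist and Yilmaz (Operator).
Among Chaudhari, Okonkwo, Osei and Drummond, by employee number (lower first): Chaudhari (1518) before Okonkwo and Osei (4444) before Drummond (7054).
Among Okonkwo and Osei, by accumulated service hours (higher first): Okonkwo (37843 hours) before Osei (24665 hours).
Lindqvist and Yilmaz both have employee number 1244, so the next rule applies.
Among Lindqvist and Yilmaz, by accumulated service hours (higher first): Lindqvist (30467 hours) before Yilmaz (24215 hours).
Order: Vance, Chaudhari, Okonkwo, Osei, Drummond, Lindqvist, Yilmaz. So position 2.

2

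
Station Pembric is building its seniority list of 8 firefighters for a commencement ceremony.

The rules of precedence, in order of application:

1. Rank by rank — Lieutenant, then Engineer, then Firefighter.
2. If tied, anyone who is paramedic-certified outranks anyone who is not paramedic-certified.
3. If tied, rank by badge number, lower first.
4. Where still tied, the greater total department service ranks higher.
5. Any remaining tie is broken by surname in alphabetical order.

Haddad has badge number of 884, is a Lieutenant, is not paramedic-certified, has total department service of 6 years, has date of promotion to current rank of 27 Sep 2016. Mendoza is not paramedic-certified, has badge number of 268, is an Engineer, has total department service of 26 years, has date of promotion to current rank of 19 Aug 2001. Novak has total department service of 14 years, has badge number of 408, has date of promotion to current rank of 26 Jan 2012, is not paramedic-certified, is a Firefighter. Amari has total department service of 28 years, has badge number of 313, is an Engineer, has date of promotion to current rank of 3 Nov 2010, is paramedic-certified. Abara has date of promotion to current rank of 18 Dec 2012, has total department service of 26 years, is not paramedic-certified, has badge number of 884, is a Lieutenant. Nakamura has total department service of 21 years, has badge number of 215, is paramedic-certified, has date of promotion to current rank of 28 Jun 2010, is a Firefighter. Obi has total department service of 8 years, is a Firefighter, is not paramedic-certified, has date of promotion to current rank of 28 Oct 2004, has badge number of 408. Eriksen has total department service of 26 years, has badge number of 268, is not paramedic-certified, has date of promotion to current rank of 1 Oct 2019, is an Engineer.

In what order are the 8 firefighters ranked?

By rank: Abara and Haddad (Lieutenant); then Amari, Eriksen and Mendoza (Engineer); then Nakamura, Novak and Obi (Firefighter).
Abara and Haddad are each not paramedic-certified, so the next rule applies.
Abara and Haddad both have badge number 884, so the next rule applies.
Among Abara and Haddad, by total department service (higher first): Abara (26 years) before Haddad (6 years).
Among Amari, Eriksen and Mendoza, paramedic-certified before not paramedic-certified: Amari (paramedic-certified) before Eriksen and Mendoza (not paramedic-certified).
Eriksen and Mendoza both have badge number 268, so the next rule applies.
Eriksen and Mendoza both have total department service 26 years, so the next rule applies.
Among Eriksen and Mendoza, alphabetically by surname: Eriksen before Mendoza.
Among Nakamura, Novak and Obi, paramedic-certified before not paramedic-certified: Nakamura (paramedic-certified) before Novak and Obi (not paramedic-certified).
Novak and Obi both have badge number 408, so the next rule applies.
Among Novak and Obi, by total department service (higher first): Novak (14 years) before Obi (8 years).
Full order: Abara, Haddad, Amari, Eriksen, Mendoza, Nakamura, Novak, Obi.

Abara, Haddad, Amari, Eriksen, Mendoza, Nakamura, Novak, Obi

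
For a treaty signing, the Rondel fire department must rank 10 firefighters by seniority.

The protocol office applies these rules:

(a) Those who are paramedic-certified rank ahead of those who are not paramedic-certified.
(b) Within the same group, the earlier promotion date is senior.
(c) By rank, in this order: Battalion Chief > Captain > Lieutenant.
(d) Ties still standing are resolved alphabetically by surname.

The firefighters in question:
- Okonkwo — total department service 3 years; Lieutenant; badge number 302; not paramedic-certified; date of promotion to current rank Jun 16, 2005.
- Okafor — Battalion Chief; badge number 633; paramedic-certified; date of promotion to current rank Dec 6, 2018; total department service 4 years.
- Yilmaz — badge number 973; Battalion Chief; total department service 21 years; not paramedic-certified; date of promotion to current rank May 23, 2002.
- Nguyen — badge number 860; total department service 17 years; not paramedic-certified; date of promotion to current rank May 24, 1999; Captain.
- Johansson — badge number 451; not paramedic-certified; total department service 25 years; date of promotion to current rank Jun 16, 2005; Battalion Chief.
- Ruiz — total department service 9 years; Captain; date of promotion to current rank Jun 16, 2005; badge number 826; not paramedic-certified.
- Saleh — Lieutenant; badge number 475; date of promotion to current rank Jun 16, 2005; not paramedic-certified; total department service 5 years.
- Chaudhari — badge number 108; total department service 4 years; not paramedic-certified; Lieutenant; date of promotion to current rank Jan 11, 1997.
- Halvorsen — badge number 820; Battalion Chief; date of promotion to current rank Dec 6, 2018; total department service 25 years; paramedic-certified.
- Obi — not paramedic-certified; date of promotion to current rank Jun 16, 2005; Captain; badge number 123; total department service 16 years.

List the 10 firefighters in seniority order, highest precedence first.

Halvorsen, Okafor, Chaudhari, Nguyen, Yilmaz, Johansson, Obi, Ruiz, Okonkwo, Saleh

By the first rule: Halvorsen and Okafor (both paramedic-certified); then Chaudhari, Nguyen, Yilmaz, Johansson, Obi, Ruiz, Okonkwo and Saleh (each not paramedic-certified).
Halvorsen and Okafor both have date of promotion to current rank Dec 6, 2018, so the next rule applies.
Halvorsen and Okafor are each Battalion Chief, so the next rule applies.
Among Halvorsen and Okafor, alphabetically by surname: Halvorsen before Okafor.
Among Chaudhari, Nguyen, Yilmaz, Johansson, Obi, Ruiz, Okonkwo and Saleh, by date of promotion to current rank (earlier first): Chaudhari (Jan 11, 1997) before Nguyen (May 24, 1999) before Yilmaz (May 23, 2002) before Johansson, Obi, Ruiz, Okonkwo and Saleh (Jun 16, 2005).
Among Johansson, Obi, Ruiz, Okonkwo and Saleh, by rank: Johansson (Battalion Chief) before Obi and Ruiz (Captain) before Okonkwo and Saleh (Lieutenant).
Among Obi and Ruiz, alphabetically by surname: Obi before Ruiz.
Among Okonkwo and Saleh, alphabetically by surname: Okonkwo before Saleh.
Full order: Halvorsen, Okafor, Chaudhari, Nguyen, Yilmaz, Johansson, Obi, Ruiz, Okonkwo, Saleh.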